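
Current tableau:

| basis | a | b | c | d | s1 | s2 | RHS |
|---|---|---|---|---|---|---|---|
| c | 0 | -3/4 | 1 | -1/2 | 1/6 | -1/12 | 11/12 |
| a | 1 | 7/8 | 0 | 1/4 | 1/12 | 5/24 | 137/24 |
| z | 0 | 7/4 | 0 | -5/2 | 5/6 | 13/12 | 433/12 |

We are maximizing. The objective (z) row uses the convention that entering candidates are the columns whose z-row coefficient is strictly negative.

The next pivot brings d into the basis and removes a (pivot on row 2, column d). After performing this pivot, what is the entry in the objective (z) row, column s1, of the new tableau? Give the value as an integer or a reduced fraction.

Pivot element is row 2, column d: 1/4.
Normalize row 2: new (row 2, s1) = (1/12)/(1/4) = 1/3.
z-row ← z-row − (-5/2)·(new row 2): 5/6 − (-5/2)·(1/3) = 5/3.

5/3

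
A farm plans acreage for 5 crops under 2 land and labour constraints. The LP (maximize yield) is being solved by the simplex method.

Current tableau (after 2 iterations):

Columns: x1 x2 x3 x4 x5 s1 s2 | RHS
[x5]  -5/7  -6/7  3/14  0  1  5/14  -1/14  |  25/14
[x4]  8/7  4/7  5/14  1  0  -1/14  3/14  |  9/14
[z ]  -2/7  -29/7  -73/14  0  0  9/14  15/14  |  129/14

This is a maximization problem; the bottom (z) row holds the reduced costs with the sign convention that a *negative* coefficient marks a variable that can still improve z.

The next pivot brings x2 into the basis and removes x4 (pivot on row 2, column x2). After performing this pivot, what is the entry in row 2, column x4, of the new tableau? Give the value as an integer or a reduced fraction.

7/4

Pivot element is row 2, column x2: 4/7.
Normalize row 2: new (row 2, x4) = 1/(4/7) = 7/4.
Row 2 is the pivot row, so the entry is 7/4.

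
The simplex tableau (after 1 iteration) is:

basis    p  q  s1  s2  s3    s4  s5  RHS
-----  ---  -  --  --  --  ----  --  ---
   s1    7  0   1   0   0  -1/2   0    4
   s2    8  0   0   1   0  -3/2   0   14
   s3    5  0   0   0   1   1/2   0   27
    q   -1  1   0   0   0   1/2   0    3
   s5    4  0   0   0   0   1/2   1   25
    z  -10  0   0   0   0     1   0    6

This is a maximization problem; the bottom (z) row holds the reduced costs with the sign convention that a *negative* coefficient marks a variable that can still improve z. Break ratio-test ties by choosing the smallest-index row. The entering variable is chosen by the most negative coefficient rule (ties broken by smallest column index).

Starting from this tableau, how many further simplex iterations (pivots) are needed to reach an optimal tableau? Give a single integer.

pivot: p in, s1 out → z = 82/7
No improving column remains; optimal.

1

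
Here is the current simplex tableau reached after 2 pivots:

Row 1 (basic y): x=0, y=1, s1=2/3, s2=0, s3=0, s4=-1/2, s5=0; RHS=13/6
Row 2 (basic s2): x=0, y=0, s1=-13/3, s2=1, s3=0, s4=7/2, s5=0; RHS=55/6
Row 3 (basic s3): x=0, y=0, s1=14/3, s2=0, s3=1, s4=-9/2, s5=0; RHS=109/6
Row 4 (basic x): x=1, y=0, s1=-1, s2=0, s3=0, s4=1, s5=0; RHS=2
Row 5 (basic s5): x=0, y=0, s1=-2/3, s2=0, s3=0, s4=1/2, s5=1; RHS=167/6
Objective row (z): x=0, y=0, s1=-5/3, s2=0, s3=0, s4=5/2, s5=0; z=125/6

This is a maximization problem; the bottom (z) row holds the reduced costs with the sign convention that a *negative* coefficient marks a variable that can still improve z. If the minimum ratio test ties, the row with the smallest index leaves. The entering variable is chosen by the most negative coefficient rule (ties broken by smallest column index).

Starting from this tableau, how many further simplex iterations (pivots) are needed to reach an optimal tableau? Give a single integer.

1

pivot: s1 in, y out → z = 105/4
No improving column remains; optimal.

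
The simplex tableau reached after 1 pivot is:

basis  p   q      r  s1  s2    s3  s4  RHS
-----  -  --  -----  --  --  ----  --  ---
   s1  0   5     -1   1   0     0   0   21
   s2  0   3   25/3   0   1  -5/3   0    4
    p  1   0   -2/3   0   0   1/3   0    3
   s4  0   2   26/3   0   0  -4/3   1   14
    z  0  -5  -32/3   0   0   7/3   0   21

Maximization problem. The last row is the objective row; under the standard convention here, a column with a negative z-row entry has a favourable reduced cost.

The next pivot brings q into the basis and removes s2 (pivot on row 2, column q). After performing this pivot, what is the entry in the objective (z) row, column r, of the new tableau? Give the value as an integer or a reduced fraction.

Pivot element is row 2, column q: 3.
Normalize row 2: new (row 2, r) = (25/3)/3 = 25/9.
z-row ← z-row − (-5)·(new row 2): -32/3 − (-5)·(25/9) = 29/9.

29/9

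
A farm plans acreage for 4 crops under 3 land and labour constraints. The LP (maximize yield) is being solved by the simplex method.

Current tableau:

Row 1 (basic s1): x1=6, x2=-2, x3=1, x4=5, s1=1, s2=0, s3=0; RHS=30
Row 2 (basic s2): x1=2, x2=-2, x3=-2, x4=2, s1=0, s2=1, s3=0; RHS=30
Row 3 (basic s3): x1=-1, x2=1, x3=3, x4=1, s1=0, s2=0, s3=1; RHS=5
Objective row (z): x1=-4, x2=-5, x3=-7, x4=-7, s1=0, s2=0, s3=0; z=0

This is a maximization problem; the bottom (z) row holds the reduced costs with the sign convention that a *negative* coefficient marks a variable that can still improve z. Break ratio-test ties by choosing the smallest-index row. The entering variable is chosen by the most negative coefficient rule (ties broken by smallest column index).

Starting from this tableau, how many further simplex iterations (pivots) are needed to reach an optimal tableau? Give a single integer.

pivot: x3 in, s3 out → z = 35/3
pivot: x1 in, s1 out → z = 40
pivot: x2 in, x3 out → z = 115
No improving column remains; optimal.

3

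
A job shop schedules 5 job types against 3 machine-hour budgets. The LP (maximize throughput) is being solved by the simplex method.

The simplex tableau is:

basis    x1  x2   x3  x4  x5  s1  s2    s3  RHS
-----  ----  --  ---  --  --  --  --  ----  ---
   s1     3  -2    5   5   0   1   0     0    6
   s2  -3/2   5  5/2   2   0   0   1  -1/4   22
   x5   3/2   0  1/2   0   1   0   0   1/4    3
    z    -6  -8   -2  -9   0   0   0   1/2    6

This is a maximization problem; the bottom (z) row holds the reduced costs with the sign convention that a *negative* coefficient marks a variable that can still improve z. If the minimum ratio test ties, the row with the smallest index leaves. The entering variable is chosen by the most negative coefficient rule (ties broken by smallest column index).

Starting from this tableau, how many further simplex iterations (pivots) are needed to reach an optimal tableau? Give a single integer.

pivot: x4 in, s1 out → z = 84/5
pivot: x2 in, s2 out → z = 56
pivot: x1 in, x5 out → z = 68
No improving column remains; optimal.

3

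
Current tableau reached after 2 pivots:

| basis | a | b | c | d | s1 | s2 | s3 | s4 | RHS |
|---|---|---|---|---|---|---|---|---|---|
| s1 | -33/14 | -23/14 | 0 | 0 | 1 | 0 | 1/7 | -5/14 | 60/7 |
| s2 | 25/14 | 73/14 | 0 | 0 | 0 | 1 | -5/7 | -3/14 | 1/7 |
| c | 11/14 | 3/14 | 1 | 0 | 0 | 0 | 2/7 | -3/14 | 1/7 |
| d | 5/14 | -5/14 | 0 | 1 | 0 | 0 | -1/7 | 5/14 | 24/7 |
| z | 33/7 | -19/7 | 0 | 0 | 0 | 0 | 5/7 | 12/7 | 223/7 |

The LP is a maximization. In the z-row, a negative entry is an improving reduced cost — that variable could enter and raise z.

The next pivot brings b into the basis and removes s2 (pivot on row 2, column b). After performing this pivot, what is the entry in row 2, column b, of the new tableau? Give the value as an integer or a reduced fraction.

1

Pivot element is row 2, column b: 73/14.
Normalize row 2: new (row 2, b) = (73/14)/(73/14) = 1.
Row 2 is the pivot row, so the entry is 1.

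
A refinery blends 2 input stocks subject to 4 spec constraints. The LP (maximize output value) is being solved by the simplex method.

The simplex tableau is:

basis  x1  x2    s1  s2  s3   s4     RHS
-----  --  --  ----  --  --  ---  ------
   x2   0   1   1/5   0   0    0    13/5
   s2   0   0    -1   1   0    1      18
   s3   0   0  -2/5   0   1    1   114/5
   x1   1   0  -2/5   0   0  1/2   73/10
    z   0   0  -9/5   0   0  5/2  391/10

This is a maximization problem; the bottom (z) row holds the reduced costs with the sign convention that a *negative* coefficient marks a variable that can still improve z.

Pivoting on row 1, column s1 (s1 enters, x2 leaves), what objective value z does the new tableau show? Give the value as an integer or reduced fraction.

125/2

Minimum ratio for s1: (13/5)/(1/5) = 13.
z changes by −(z-row coeff of s1)·ratio = −(-9/5)·13 = 117/5.
New z = 391/10 + (117/5) = 125/2.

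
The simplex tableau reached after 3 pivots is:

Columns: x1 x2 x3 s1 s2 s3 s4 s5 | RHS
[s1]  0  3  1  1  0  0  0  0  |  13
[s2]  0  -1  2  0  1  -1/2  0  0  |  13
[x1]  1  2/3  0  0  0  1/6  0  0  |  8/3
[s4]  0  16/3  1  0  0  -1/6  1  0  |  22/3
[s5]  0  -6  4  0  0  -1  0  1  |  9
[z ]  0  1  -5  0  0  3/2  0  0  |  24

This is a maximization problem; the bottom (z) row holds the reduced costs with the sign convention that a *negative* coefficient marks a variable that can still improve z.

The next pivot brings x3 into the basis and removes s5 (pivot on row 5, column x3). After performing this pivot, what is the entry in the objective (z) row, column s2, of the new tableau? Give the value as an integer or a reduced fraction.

Pivot element is row 5, column x3: 4.
Normalize row 5: new (row 5, s2) = 0/4 = 0.
z-row ← z-row − (-5)·(new row 5): 0 − (-5)·0 = 0.

0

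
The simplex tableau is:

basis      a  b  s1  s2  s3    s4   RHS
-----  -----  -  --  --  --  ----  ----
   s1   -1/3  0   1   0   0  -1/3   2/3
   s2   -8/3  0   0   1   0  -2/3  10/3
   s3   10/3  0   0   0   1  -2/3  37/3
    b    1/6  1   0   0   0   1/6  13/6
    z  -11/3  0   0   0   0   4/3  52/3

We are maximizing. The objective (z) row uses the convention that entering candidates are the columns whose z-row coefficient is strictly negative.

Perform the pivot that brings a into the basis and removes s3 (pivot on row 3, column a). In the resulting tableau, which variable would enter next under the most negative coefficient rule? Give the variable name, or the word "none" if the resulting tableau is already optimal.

Pivot element 10/3. New z-row = old z-row − (-11/3)·(row 3/(10/3)).
Updated z-row coefficients: a: 0, b: 0, s1: 0, s2: 0, s3: 11/10, s4: 3/5.
No coefficient is strictly negative; the tableau after this pivot is optimal.

none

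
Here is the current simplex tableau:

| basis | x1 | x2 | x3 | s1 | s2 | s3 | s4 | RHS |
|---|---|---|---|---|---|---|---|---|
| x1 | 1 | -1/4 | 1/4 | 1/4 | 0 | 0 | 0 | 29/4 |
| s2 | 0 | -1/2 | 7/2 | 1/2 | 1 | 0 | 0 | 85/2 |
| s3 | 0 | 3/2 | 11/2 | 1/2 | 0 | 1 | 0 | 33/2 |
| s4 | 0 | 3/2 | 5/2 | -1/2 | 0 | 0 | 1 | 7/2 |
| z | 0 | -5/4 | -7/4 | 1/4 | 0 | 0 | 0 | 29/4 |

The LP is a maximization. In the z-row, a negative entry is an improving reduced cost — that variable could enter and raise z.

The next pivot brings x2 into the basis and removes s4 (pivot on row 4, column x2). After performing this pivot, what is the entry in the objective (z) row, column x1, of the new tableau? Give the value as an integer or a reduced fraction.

Pivot element is row 4, column x2: 3/2.
Normalize row 4: new (row 4, x1) = 0/(3/2) = 0.
z-row ← z-row − (-5/4)·(new row 4): 0 − (-5/4)·0 = 0.

0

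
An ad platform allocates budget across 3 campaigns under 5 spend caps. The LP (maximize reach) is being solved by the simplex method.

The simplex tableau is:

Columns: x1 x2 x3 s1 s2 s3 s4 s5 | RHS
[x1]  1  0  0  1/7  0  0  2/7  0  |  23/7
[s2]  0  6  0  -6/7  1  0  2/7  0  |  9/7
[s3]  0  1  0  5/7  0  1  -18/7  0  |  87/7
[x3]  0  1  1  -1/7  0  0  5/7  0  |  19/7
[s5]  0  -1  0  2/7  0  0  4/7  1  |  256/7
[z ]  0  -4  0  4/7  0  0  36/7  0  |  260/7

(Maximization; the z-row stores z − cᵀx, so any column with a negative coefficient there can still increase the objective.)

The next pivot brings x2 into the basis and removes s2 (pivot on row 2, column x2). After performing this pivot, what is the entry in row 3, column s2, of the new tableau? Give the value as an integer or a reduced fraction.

Pivot element is row 2, column x2: 6.
Normalize row 2: new (row 2, s2) = 1/6 = 1/6.
row 3 ← row 3 − 1·(new row 2): 0 − 1·(1/6) = -1/6.

-1/6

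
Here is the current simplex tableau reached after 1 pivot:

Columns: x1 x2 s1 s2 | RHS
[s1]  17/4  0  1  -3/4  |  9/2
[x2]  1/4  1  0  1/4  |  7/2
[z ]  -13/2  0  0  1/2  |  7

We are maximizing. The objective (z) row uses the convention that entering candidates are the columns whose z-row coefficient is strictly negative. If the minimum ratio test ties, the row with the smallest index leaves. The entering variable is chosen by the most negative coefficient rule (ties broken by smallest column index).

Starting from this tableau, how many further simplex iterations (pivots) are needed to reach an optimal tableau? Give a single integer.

pivot: x1 in, s1 out → z = 236/17
pivot: s2 in, x2 out → z = 21
No improving column remains; optimal.

2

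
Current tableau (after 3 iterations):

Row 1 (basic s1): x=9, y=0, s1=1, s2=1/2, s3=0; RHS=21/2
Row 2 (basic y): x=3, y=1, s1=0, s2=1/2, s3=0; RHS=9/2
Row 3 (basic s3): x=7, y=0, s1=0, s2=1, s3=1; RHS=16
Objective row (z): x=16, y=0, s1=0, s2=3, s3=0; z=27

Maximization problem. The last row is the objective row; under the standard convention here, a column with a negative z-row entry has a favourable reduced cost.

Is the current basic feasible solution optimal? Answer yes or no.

No objective-row coefficient is strictly negative, so no entering variable exists; the tableau is optimal.

yes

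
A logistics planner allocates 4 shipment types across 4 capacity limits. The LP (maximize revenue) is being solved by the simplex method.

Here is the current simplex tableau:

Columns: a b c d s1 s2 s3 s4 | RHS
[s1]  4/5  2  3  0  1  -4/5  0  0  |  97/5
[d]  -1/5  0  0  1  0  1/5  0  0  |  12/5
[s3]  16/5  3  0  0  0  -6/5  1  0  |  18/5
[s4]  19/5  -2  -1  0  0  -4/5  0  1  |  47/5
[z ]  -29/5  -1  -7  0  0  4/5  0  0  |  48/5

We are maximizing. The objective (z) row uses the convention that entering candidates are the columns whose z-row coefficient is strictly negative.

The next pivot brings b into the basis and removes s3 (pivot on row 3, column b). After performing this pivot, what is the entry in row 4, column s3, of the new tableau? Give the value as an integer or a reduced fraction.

Pivot element is row 3, column b: 3.
Normalize row 3: new (row 3, s3) = 1/3 = 1/3.
row 4 ← row 4 − (-2)·(new row 3): 0 − (-2)·(1/3) = 2/3.

2/3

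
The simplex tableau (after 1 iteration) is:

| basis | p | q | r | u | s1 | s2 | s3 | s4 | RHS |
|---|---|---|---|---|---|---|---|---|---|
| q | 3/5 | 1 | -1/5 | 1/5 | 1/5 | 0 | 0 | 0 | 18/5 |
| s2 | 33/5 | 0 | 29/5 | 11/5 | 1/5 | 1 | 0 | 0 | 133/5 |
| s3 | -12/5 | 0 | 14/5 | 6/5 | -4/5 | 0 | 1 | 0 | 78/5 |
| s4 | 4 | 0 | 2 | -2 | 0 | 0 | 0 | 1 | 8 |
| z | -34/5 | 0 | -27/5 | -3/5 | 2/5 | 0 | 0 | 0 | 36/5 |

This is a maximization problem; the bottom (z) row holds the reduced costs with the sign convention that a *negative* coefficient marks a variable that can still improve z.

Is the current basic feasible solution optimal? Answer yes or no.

no

Column p has objective-row coefficient -34/5, which is negative; an improving pivot exists, so not yet optimal.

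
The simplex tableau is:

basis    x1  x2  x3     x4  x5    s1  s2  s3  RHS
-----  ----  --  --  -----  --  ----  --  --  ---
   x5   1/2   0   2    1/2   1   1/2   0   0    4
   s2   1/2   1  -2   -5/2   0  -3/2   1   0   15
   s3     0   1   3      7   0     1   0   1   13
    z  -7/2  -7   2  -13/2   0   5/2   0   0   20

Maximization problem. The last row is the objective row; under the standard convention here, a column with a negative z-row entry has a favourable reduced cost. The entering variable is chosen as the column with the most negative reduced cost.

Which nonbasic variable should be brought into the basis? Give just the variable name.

x2

Objective-row coefficients: x1: -7/2, x2: -7, x3: 2, x4: -13/2, x5: 0, s1: 5/2, s2: 0, s3: 0.
The most negative is -7 in column x2, so x2 enters.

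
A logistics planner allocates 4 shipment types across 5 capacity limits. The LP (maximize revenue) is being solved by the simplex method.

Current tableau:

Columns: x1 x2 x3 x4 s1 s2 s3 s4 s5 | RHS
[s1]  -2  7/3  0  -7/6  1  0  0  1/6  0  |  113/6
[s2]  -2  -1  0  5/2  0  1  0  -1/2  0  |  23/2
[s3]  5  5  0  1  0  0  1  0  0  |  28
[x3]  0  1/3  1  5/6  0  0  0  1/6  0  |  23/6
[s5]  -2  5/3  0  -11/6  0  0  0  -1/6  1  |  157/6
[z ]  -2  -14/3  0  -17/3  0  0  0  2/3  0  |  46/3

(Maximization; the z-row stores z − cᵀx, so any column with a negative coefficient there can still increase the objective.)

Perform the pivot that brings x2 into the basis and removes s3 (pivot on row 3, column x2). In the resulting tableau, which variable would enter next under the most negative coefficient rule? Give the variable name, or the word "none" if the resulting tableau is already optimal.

Pivot element 5. New z-row = old z-row − (-14/3)·(row 3/5).
Updated z-row coefficients: x1: 8/3, x2: 0, x3: 0, x4: -71/15, s1: 0, s2: 0, s3: 14/15, s4: 2/3, s5: 0.
The most negative is -71/15 in column x4, so x4 would enter next.

x4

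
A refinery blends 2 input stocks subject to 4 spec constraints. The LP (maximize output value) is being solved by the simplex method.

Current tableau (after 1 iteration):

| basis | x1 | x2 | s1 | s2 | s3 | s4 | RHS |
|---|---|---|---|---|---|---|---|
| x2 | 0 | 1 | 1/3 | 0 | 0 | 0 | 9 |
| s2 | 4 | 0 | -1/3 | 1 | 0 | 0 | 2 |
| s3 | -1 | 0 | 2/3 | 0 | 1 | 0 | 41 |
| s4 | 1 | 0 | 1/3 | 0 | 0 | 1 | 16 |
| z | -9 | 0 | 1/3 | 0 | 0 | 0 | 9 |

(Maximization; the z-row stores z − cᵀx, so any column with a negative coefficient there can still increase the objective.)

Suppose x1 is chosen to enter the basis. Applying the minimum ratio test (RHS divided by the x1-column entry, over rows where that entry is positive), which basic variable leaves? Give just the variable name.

Ratios: row 1 (x2): entry 0 ≤ 0, skip; row 2 (s2): 2/4 = 1/2; row 3 (s3): entry -1 ≤ 0, skip; row 4 (s4): 16/1 = 16.
Minimum ratio 1/2 is in the s2 row, so s2 leaves.

s2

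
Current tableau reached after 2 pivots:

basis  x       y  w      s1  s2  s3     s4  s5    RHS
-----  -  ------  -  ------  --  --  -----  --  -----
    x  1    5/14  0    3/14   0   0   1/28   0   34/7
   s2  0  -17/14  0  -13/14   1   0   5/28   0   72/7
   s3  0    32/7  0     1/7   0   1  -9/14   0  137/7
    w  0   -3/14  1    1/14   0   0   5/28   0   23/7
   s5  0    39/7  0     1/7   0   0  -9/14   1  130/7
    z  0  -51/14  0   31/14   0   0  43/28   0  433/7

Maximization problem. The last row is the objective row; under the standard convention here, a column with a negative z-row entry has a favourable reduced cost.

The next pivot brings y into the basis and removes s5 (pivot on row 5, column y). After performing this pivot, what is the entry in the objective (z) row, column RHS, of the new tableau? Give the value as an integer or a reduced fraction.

74

Pivot element is row 5, column y: 39/7.
Normalize row 5: new (row 5, RHS) = (130/7)/(39/7) = 10/3.
z-row ← z-row − (-51/14)·(new row 5): 433/7 − (-51/14)·(10/3) = 74.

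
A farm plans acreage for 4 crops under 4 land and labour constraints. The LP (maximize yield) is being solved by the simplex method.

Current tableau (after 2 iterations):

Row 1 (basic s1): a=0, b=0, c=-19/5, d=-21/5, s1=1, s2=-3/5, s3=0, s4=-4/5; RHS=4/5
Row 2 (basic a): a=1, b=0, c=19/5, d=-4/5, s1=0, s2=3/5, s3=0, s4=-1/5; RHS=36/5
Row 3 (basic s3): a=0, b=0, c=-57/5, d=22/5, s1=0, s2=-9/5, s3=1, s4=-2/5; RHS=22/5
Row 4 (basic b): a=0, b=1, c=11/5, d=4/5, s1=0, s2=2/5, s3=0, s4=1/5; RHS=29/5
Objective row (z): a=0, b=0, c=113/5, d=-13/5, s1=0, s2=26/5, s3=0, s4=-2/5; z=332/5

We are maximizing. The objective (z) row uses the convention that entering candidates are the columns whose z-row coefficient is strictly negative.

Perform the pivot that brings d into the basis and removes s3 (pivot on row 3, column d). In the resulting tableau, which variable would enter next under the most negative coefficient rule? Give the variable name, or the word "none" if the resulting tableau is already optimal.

Pivot element 22/5. New z-row = old z-row − (-13/5)·(row 3/(22/5)).
Updated z-row coefficients: a: 0, b: 0, c: 349/22, d: 0, s1: 0, s2: 91/22, s3: 13/22, s4: -7/11.
The most negative is -7/11 in column s4, so s4 would enter next.

s4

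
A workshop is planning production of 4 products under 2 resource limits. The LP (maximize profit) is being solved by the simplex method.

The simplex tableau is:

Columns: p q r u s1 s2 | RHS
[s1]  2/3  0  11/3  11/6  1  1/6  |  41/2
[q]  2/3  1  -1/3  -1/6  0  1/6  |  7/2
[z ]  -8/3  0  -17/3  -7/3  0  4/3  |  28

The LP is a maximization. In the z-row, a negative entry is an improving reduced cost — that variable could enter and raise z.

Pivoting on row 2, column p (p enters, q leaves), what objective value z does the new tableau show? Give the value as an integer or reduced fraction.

Minimum ratio for p: (7/2)/(2/3) = 21/4.
z changes by −(z-row coeff of p)·ratio = −(-8/3)·(21/4) = 14.
New z = 28 + 14 = 42.

42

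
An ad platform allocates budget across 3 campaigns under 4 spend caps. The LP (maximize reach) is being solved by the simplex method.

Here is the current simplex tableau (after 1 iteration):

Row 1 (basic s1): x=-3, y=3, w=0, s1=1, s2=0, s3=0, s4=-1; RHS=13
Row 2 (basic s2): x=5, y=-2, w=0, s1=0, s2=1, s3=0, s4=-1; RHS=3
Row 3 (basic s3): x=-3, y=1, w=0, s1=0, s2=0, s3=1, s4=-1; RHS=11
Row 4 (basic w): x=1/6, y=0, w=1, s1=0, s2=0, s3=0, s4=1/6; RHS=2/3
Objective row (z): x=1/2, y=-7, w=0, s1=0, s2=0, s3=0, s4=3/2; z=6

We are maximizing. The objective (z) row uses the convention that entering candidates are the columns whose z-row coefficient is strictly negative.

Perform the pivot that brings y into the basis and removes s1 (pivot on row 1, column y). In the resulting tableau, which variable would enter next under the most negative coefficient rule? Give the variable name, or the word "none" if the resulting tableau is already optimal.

Pivot element 3. New z-row = old z-row − (-7)·(row 1/3).
Updated z-row coefficients: x: -13/2, y: 0, w: 0, s1: 7/3, s2: 0, s3: 0, s4: -5/6.
The most negative is -13/2 in column x, so x would enter next.

x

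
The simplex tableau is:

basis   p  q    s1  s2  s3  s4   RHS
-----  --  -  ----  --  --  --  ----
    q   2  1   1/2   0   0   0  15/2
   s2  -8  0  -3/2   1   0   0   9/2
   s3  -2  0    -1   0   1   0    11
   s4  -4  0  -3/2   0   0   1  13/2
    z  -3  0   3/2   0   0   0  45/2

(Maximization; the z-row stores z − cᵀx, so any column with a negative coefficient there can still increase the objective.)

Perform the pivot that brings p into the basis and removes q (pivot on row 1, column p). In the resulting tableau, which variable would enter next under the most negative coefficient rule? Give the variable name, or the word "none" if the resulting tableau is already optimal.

Pivot element 2. New z-row = old z-row − (-3)·(row 1/2).
Updated z-row coefficients: p: 0, q: 3/2, s1: 9/4, s2: 0, s3: 0, s4: 0.
No coefficient is strictly negative; the tableau after this pivot is optimal.

none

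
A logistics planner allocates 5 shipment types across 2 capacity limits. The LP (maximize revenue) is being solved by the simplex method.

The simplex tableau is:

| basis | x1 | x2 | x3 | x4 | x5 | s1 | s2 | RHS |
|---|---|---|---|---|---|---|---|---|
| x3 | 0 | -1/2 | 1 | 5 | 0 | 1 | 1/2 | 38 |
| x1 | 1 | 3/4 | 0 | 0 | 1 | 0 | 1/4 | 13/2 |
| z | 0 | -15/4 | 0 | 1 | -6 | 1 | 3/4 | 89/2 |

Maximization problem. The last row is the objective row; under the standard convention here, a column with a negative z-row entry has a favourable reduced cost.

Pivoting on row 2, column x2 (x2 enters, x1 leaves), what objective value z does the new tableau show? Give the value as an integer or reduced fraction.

77

Minimum ratio for x2: (13/2)/(3/4) = 26/3.
z changes by −(z-row coeff of x2)·ratio = −(-15/4)·(26/3) = 65/2.
New z = 89/2 + (65/2) = 77.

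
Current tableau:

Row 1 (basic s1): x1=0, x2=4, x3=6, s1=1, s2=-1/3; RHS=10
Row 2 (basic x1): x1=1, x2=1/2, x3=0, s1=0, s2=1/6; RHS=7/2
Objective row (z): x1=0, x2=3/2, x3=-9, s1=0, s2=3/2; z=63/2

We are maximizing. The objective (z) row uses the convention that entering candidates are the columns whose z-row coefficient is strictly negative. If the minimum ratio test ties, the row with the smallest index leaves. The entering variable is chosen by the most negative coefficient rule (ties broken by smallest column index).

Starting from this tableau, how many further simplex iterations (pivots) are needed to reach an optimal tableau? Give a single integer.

pivot: x3 in, s1 out → z = 93/2
No improving column remains; optimal.

1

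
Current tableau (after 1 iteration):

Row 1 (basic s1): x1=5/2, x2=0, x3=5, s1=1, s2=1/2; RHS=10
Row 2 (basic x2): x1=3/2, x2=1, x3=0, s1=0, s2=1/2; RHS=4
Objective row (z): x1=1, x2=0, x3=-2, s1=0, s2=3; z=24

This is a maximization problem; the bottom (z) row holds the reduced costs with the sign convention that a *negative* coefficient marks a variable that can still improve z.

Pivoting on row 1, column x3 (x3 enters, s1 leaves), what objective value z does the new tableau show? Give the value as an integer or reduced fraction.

28

Minimum ratio for x3: 10/5 = 2.
z changes by −(z-row coeff of x3)·ratio = −(-2)·2 = 4.
New z = 24 + 4 = 28.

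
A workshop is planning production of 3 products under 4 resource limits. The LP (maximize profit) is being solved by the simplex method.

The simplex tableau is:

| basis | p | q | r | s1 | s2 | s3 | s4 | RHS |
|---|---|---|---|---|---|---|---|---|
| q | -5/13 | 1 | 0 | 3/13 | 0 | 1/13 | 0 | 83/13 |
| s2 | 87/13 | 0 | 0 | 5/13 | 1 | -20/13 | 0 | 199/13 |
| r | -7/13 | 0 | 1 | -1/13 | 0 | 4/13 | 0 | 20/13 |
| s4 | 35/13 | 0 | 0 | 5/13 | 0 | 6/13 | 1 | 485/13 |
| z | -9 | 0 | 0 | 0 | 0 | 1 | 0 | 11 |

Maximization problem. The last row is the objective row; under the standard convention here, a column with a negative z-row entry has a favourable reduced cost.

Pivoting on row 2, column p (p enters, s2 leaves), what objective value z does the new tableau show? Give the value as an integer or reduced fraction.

916/29

Minimum ratio for p: (199/13)/(87/13) = 199/87.
z changes by −(z-row coeff of p)·ratio = −(-9)·(199/87) = 597/29.
New z = 11 + (597/29) = 916/29.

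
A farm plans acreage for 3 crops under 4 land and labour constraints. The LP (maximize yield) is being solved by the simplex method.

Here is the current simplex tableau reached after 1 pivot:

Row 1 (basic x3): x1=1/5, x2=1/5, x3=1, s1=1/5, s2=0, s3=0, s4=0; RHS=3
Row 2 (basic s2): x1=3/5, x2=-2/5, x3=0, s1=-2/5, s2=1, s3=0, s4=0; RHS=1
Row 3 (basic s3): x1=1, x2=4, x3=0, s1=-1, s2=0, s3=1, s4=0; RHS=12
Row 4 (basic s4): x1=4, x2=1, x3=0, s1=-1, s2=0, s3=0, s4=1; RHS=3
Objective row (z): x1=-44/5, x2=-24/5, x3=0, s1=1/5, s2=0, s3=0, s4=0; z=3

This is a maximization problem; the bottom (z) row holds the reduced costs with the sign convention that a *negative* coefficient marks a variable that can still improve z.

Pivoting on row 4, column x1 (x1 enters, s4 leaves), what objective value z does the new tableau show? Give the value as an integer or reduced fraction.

48/5

Minimum ratio for x1: 3/4 = 3/4.
z changes by −(z-row coeff of x1)·ratio = −(-44/5)·(3/4) = 33/5.
New z = 3 + (33/5) = 48/5.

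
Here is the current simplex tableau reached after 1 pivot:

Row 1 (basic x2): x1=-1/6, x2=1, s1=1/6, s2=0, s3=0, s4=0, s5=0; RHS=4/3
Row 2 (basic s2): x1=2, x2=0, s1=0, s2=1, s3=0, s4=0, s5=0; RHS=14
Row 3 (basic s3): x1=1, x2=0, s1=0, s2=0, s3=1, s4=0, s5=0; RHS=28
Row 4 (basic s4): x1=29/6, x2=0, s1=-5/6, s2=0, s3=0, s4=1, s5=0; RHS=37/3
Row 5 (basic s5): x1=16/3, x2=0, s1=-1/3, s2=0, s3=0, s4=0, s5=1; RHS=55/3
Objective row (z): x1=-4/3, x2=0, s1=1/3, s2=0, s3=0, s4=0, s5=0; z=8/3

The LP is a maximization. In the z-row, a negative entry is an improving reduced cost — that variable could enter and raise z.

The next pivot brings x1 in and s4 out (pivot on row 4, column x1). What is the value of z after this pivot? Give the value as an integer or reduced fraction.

Minimum ratio for x1: (37/3)/(29/6) = 74/29.
z changes by −(z-row coeff of x1)·ratio = −(-4/3)·(74/29) = 296/87.
New z = 8/3 + (296/87) = 176/29.

176/29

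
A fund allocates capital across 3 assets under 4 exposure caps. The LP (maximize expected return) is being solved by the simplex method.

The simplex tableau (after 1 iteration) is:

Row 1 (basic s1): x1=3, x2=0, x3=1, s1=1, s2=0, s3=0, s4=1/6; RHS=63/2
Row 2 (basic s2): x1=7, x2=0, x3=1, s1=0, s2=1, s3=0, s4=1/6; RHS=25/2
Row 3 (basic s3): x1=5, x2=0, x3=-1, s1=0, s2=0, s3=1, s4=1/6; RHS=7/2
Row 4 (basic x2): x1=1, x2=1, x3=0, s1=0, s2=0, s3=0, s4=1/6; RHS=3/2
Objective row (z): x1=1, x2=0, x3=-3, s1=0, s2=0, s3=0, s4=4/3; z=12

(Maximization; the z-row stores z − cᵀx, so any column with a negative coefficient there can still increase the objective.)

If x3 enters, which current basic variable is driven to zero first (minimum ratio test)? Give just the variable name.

s2

Ratios: row 1 (s1): (63/2)/1 = 63/2; row 2 (s2): (25/2)/1 = 25/2; row 3 (s3): entry -1 ≤ 0, skip; row 4 (x2): entry 0 ≤ 0, skip.
Minimum ratio 25/2 is in the s2 row, so s2 leaves.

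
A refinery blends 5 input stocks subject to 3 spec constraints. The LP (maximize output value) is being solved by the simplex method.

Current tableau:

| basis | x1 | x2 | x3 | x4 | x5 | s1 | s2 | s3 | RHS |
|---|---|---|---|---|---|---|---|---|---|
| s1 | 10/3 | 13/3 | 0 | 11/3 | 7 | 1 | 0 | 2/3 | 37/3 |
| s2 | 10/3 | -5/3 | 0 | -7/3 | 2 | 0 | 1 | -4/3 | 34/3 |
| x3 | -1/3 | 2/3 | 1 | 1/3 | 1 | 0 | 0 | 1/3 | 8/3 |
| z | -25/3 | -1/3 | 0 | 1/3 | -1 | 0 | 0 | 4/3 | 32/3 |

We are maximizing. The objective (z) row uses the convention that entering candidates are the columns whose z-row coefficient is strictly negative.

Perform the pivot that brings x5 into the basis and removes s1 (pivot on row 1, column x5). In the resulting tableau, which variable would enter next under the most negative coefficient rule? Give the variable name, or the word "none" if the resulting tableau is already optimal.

x1

Pivot element 7. New z-row = old z-row − (-1)·(row 1/7).
Updated z-row coefficients: x1: -55/7, x2: 2/7, x3: 0, x4: 6/7, x5: 0, s1: 1/7, s2: 0, s3: 10/7.
The most negative is -55/7 in column x1, so x1 would enter next.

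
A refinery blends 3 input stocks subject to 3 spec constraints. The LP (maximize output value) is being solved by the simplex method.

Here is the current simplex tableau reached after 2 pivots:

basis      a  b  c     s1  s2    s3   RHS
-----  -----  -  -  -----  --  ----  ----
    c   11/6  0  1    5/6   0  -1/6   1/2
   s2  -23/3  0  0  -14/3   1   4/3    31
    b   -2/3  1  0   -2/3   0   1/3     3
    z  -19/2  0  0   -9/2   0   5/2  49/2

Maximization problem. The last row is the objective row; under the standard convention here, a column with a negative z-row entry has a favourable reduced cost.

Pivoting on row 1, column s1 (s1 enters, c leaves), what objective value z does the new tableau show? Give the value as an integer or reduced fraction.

Minimum ratio for s1: (1/2)/(5/6) = 3/5.
z changes by −(z-row coeff of s1)·ratio = −(-9/2)·(3/5) = 27/10.
New z = 49/2 + (27/10) = 136/5.

136/5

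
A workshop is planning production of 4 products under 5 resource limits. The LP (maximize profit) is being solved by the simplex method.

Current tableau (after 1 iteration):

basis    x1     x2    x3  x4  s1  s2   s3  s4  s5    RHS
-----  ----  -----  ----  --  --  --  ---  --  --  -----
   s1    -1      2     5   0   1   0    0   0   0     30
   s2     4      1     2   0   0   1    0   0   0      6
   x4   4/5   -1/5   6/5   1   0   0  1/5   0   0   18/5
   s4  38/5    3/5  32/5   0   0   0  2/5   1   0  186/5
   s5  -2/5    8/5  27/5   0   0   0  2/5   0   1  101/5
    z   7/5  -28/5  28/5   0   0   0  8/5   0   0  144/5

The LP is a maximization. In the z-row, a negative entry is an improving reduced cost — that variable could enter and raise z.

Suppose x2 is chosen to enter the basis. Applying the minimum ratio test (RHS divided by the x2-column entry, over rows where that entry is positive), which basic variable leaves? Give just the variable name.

Ratios: row 1 (s1): 30/2 = 15; row 2 (s2): 6/1 = 6; row 3 (x4): entry -1/5 ≤ 0, skip; row 4 (s4): (186/5)/(3/5) = 62; row 5 (s5): (101/5)/(8/5) = 101/8.
Minimum ratio 6 is in the s2 row, so s2 leaves.

s2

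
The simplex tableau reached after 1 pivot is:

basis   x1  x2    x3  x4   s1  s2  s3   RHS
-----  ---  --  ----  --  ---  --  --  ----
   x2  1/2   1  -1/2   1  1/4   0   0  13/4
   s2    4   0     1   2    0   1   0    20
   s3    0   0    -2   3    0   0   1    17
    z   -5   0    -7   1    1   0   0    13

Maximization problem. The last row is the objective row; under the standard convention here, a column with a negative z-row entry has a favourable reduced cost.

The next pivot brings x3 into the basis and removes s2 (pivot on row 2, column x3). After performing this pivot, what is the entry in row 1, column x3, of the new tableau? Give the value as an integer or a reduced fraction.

0

Pivot element is row 2, column x3: 1.
Normalize row 2: new (row 2, x3) = 1/1 = 1.
row 1 ← row 1 − (-1/2)·(new row 2): -1/2 − (-1/2)·1 = 0.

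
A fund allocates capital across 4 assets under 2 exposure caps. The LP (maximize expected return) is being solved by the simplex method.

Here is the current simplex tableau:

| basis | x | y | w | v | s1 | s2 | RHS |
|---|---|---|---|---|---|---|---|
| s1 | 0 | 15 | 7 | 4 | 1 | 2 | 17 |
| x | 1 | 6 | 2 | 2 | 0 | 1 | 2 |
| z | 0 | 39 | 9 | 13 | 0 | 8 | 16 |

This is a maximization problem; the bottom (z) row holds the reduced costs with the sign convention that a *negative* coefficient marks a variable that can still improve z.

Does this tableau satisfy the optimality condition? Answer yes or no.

No objective-row coefficient is strictly negative, so no entering variable exists; the tableau is optimal.

yes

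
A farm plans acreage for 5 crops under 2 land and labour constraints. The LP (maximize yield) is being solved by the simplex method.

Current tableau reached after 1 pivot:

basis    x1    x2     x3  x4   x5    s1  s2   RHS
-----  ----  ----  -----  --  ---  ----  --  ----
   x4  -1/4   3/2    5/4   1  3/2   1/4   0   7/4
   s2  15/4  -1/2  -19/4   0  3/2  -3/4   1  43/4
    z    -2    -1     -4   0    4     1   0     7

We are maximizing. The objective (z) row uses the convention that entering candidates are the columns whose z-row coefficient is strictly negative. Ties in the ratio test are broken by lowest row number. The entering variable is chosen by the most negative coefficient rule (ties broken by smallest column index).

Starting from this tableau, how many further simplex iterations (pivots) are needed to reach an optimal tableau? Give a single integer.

2

pivot: x3 in, x4 out → z = 63/5
pivot: x1 in, s2 out → z = 30
No improving column remains; optimal.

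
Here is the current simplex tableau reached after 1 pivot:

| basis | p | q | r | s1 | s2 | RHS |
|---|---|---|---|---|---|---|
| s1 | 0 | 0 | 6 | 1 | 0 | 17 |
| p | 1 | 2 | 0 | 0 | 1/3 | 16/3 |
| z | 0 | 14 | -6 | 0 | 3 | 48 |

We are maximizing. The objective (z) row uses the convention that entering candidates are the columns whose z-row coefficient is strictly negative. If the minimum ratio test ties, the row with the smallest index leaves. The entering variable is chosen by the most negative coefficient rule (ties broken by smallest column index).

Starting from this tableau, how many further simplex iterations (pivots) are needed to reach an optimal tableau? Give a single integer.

pivot: r in, s1 out → z = 65
No improving column remains; optimal.

1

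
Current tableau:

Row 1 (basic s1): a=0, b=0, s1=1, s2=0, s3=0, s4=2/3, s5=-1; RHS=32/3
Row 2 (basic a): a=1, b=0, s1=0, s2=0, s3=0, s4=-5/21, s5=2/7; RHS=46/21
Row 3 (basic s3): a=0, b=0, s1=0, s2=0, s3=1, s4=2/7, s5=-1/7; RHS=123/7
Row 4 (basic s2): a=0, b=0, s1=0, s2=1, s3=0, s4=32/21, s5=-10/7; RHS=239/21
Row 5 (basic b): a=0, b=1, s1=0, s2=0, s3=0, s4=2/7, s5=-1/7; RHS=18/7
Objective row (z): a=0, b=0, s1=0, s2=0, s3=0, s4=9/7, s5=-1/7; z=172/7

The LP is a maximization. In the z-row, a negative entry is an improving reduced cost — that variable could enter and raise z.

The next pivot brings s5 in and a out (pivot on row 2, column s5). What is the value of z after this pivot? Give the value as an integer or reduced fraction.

Minimum ratio for s5: (46/21)/(2/7) = 23/3.
z changes by −(z-row coeff of s5)·ratio = −(-1/7)·(23/3) = 23/21.
New z = 172/7 + (23/21) = 77/3.

77/3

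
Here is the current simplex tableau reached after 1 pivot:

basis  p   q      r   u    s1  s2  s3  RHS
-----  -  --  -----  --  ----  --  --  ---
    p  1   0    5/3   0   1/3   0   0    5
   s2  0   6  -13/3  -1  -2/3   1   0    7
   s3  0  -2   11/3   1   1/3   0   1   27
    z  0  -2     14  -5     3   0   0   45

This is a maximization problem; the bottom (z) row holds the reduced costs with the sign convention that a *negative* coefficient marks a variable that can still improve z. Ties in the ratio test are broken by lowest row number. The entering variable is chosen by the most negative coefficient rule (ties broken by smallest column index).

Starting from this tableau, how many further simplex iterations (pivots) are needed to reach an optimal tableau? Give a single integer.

2

pivot: u in, s3 out → z = 180
pivot: q in, s2 out → z = 282
No improving column remains; optimal.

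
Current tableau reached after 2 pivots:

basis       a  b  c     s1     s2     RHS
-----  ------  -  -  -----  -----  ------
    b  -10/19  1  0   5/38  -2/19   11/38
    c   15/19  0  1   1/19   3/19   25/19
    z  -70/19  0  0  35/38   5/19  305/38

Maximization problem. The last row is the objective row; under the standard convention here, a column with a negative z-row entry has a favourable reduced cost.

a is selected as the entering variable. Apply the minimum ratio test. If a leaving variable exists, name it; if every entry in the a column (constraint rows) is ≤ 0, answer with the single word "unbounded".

c

Ratios: row 1 (b): entry -10/19 ≤ 0, skip; row 2 (c): (25/19)/(15/19) = 5/3.
Minimum ratio is in the c row, so c leaves.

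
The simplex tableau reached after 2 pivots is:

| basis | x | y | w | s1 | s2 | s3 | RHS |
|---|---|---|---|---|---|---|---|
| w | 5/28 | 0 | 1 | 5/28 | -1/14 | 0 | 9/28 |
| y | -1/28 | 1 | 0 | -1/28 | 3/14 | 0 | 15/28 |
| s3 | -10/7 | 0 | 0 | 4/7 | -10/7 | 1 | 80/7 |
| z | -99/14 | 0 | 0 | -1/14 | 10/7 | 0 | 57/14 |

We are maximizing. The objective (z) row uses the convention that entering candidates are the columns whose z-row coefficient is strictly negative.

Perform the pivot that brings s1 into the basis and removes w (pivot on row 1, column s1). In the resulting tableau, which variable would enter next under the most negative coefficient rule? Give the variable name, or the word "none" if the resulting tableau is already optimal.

x

Pivot element 5/28. New z-row = old z-row − (-1/14)·(row 1/(5/28)).
Updated z-row coefficients: x: -7, y: 0, w: 2/5, s1: 0, s2: 7/5, s3: 0.
The most negative is -7 in column x, so x would enter next.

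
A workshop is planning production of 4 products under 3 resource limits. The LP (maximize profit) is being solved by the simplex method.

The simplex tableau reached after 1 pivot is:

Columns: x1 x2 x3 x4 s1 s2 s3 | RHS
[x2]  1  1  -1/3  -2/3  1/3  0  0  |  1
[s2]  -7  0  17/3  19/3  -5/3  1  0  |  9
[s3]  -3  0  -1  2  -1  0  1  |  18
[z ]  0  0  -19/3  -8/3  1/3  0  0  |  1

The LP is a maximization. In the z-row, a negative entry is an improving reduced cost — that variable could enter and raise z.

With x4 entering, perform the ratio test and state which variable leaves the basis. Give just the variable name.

Ratios: row 1 (x2): entry -2/3 ≤ 0, skip; row 2 (s2): 9/(19/3) = 27/19; row 3 (s3): 18/2 = 9.
Minimum ratio 27/19 is in the s2 row, so s2 leaves.

s2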